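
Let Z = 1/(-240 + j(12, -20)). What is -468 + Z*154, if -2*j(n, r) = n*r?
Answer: -28157/60 ≈ -469.28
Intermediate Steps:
j(n, r) = -n*r/2
Z = -1/120 (Z = 1/(-240 - ½*12*(-20)) = 1/(-240 + 120) = 1/(-120) = -1/120 ≈ -0.0083333)
-468 + Z*154 = -468 - 1/120*154 = -468 - 77/60 = -28157/60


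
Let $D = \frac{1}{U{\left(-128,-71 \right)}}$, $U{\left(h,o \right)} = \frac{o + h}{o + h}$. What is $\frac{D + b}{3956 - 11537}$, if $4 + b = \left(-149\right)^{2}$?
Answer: $- \frac{22198}{7581} \approx -2.9281$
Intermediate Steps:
$b = 22197$ ($b = -4 + \left(-149\right)^{2} = -4 + 22201 = 22197$)
$U{\left(h,o \right)} = 1$ ($U{\left(h,o \right)} = \frac{h + o}{h + o} = 1$)
$D = 1$ ($D = 1^{-1} = 1$)
$\frac{D + b}{3956 - 11537} = \frac{1 + 22197}{3956 - 11537} = \frac{22198}{-7581} = 22198 \left(- \frac{1}{7581}\right) = - \frac{22198}{7581}$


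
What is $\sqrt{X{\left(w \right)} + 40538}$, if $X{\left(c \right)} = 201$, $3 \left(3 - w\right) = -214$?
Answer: $\sqrt{40739} \approx 201.84$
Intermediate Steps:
$w = \frac{223}{3}$ ($w = 3 - - \frac{214}{3} = 3 + \frac{214}{3} = \frac{223}{3} \approx 74.333$)
$\sqrt{X{\left(w \right)} + 40538} = \sqrt{201 + 40538} = \sqrt{40739}$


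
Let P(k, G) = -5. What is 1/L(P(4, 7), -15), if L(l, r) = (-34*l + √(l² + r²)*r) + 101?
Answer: 271/17191 + 75*√10/17191 ≈ 0.029560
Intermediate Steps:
L(l, r) = 101 - 34*l + r*√(l² + r²) (L(l, r) = (-34*l + r*√(l² + r²)) + 101 = 101 - 34*l + r*√(l² + r²))
1/L(P(4, 7), -15) = 1/(101 - 34*(-5) - 15*√((-5)² + (-15)²)) = 1/(101 + 170 - 15*√(25 + 225)) = 1/(101 + 170 - 75*√10) = 1/(271 - 75*√10)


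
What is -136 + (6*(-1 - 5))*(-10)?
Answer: 224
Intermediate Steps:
-136 + (6*(-1 - 5))*(-10) = -136 + (6*(-6))*(-10) = -136 - 36*(-10) = -136 + 360 = 224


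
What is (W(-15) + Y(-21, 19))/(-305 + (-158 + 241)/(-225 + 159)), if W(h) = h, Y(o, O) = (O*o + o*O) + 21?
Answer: 52272/20213 ≈ 2.5861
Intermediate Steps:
Y(o, O) = 21 + 2*O*o (Y(o, O) = (O*o + O*o) + 21 = 2*O*o + 21 = 21 + 2*O*o)
(W(-15) + Y(-21, 19))/(-305 + (-158 + 241)/(-225 + 159)) = (-15 + (21 + 2*19*(-21)))/(-305 + (-158 + 241)/(-225 + 159)) = (-15 + (21 - 798))/(-305 + 83/(-66)) = (-15 - 777)/(-305 + 83*(-1/66)) = -792/(-305 - 83/66) = -792/(-20213/66) = -792*(-66/20213) = 52272/20213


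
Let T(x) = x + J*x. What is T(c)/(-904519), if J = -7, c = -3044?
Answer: -18264/904519 ≈ -0.020192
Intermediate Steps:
T(x) = -6*x (T(x) = x - 7*x = -6*x)
T(c)/(-904519) = -6*(-3044)/(-904519) = 18264*(-1/904519) = -18264/904519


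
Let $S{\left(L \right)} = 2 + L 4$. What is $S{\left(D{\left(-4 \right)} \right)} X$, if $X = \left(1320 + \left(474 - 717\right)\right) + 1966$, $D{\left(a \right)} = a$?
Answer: $-42602$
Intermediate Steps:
$X = 3043$ ($X = \left(1320 + \left(474 - 717\right)\right) + 1966 = \left(1320 - 243\right) + 1966 = 1077 + 1966 = 3043$)
$S{\left(L \right)} = 2 + 4 L$
$S{\left(D{\left(-4 \right)} \right)} X = \left(2 + 4 \left(-4\right)\right) 3043 = \left(2 - 16\right) 3043 = \left(-14\right) 3043 = -42602$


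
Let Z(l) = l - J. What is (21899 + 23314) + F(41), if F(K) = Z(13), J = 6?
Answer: 45220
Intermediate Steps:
Z(l) = -6 + l (Z(l) = l - 1*6 = l - 6 = -6 + l)
F(K) = 7 (F(K) = -6 + 13 = 7)
(21899 + 23314) + F(41) = (21899 + 23314) + 7 = 45213 + 7 = 45220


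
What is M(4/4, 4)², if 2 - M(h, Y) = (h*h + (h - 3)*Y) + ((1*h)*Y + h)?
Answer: 16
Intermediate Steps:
M(h, Y) = 2 - h - h² - Y*h - Y*(-3 + h) (M(h, Y) = 2 - ((h*h + (h - 3)*Y) + ((1*h)*Y + h)) = 2 - ((h² + (-3 + h)*Y) + (h*Y + h)) = 2 - ((h² + Y*(-3 + h)) + (Y*h + h)) = 2 - ((h² + Y*(-3 + h)) + (h + Y*h)) = 2 - (h + h² + Y*h + Y*(-3 + h)) = 2 + (-h - h² - Y*h - Y*(-3 + h)) = 2 - h - h² - Y*h - Y*(-3 + h))
M(4/4, 4)² = (2 - 4/4 - (4/4)² + 3*4 - 2*4*4/4)² = (2 - 4/4 - (4*(¼))² + 12 - 2*4*4*(¼))² = (2 - 1*1 - 1*1² + 12 - 2*4*1)² = (2 - 1 - 1*1 + 12 - 8)² = (2 - 1 - 1 + 12 - 8)² = 4² = 16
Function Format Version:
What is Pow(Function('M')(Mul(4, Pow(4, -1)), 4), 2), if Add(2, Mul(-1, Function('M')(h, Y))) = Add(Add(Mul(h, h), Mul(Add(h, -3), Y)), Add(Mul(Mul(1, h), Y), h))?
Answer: 16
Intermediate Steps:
Function('M')(h, Y) = Add(2, Mul(-1, h), Mul(-1, Pow(h, 2)), Mul(-1, Y, h), Mul(-1, Y, Add(-3, h))) (Function('M')(h, Y) = Add(2, Mul(-1, Add(Add(Mul(h, h), Mul(Add(h, -3), Y)), Add(Mul(Mul(1, h), Y), h)))) = Add(2, Mul(-1, Add(Add(Pow(h, 2), Mul(Add(-3, h), Y)), Add(Mul(h, Y), h)))) = Add(2, Mul(-1, Add(Add(Pow(h, 2), Mul(Y, Add(-3, h))), Add(Mul(Y, h), h)))) = Add(2, Mul(-1, Add(Add(Pow(h, 2), Mul(Y, Add(-3, h))), Add(h, Mul(Y, h))))) = Add(2, Mul(-1, Add(h, Pow(h, 2), Mul(Y, h), Mul(Y, Add(-3, h))))) = Add(2, Add(Mul(-1, h), Mul(-1, Pow(h, 2)), Mul(-1, Y, h), Mul(-1, Y, Add(-3, h)))) = Add(2, Mul(-1, h), Mul(-1, Pow(h, 2)), Mul(-1, Y, h), Mul(-1, Y, Add(-3, h))))
Pow(Function('M')(Mul(4, Pow(4, -1)), 4), 2) = Pow(Add(2, Mul(-1, Mul(4, Pow(4, -1))), Mul(-1, Pow(Mul(4, Pow(4, -1)), 2)), Mul(3, 4), Mul(-2, 4, Mul(4, Pow(4, -1)))), 2) = Pow(Add(2, Mul(-1, Mul(4, Rational(1, 4))), Mul(-1, Pow(Mul(4, Rational(1, 4)), 2)), 12, Mul(-2, 4, Mul(4, Rational(1, 4)))), 2) = Pow(Add(2, Mul(-1, 1), Mul(-1, Pow(1, 2)), 12, Mul(-2, 4, 1)), 2) = Pow(Add(2, -1, Mul(-1, 1), 12, -8), 2) = Pow(Add(2, -1, -1, 12, -8), 2) = Pow(4, 2) = 16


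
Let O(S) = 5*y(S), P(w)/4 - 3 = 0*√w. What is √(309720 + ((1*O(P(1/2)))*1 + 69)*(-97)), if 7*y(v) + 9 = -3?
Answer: √14889063/7 ≈ 551.23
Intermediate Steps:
y(v) = -12/7 (y(v) = -9/7 + (⅐)*(-3) = -9/7 - 3/7 = -12/7)
P(w) = 12 (P(w) = 12 + 4*(0*√w) = 12 + 4*0 = 12 + 0 = 12)
O(S) = -60/7 (O(S) = 5*(-12/7) = -60/7)
√(309720 + ((1*O(P(1/2)))*1 + 69)*(-97)) = √(309720 + ((1*(-60/7))*1 + 69)*(-97)) = √(309720 + (-60/7*1 + 69)*(-97)) = √(309720 + (-60/7 + 69)*(-97)) = √(309720 + (423/7)*(-97)) = √(309720 - 41031/7) = √(2127009/7) = √14889063/7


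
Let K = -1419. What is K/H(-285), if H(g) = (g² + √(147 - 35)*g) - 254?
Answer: -114897849/6547205641 - 1617660*√7/6547205641 ≈ -0.018203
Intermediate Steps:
H(g) = -254 + g² + 4*g*√7 (H(g) = (g² + √112*g) - 254 = (g² + (4*√7)*g) - 254 = (g² + 4*g*√7) - 254 = -254 + g² + 4*g*√7)
K/H(-285) = -1419/(-254 + (-285)² + 4*(-285)*√7) = -1419/(-254 + 81225 - 1140*√7) = -1419/(80971 - 1140*√7)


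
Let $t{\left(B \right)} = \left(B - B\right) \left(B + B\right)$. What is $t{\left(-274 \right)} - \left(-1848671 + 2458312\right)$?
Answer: $-609641$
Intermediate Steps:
$t{\left(B \right)} = 0$ ($t{\left(B \right)} = 0 \cdot 2 B = 0$)
$t{\left(-274 \right)} - \left(-1848671 + 2458312\right) = 0 - \left(-1848671 + 2458312\right) = 0 - 609641 = -609641$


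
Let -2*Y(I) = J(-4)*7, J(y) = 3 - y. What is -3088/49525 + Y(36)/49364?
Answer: -43899827/698500600 ≈ -0.062849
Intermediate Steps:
Y(I) = -49/2 (Y(I) = -(3 - 1*(-4))*7/2 = -(3 + 4)*7/2 = -7*7/2 = -1/2*49 = -49/2)
-3088/49525 + Y(36)/49364 = -3088/49525 - 49/2/49364 = -3088*1/49525 - 49/2*1/49364 = -3088/49525 - 7/14104 = -43899827/698500600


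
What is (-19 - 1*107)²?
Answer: 15876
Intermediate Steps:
(-19 - 1*107)² = (-19 - 107)² = (-126)² = 15876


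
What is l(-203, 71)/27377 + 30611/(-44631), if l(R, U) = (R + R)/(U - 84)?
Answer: -1553766475/2269173933 ≈ -0.68473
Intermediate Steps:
l(R, U) = 2*R/(-84 + U) (l(R, U) = (2*R)/(-84 + U) = 2*R/(-84 + U))
l(-203, 71)/27377 + 30611/(-44631) = (2*(-203)/(-84 + 71))/27377 + 30611/(-44631) = (2*(-203)/(-13))*(1/27377) + 30611*(-1/44631) = (2*(-203)*(-1/13))*(1/27377) - 30611/44631 = (406/13)*(1/27377) - 30611/44631 = 58/50843 - 30611/44631 = -1553766475/2269173933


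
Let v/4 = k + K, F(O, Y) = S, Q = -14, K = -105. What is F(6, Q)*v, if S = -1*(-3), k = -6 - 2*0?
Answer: -1332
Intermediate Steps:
k = -6 (k = -6 + 0 = -6)
S = 3
F(O, Y) = 3
v = -444 (v = 4*(-6 - 105) = 4*(-111) = -444)
F(6, Q)*v = 3*(-444) = -1332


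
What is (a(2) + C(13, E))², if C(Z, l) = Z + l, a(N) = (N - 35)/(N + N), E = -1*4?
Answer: 9/16 ≈ 0.56250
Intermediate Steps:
E = -4
a(N) = (-35 + N)/(2*N) (a(N) = (-35 + N)/((2*N)) = (-35 + N)*(1/(2*N)) = (-35 + N)/(2*N))
(a(2) + C(13, E))² = ((½)*(-35 + 2)/2 + (13 - 4))² = ((½)*(½)*(-33) + 9)² = (-33/4 + 9)² = (¾)² = 9/16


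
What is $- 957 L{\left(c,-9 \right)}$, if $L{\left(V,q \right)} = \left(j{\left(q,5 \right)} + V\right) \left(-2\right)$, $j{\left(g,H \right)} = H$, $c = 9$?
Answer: $26796$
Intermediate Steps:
$L{\left(V,q \right)} = -10 - 2 V$ ($L{\left(V,q \right)} = \left(5 + V\right) \left(-2\right) = -10 - 2 V$)
$- 957 L{\left(c,-9 \right)} = - 957 \left(-10 - 18\right) = \left(-957\right) \left(-28\right) = 26796$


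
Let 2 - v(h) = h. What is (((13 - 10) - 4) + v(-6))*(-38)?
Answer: -266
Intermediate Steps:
v(h) = 2 - h
(((13 - 10) - 4) + v(-6))*(-38) = (((13 - 10) - 4) + (2 - 1*(-6)))*(-38) = ((3 - 4) + (2 + 6))*(-38) = (-1 + 8)*(-38) = 7*(-38) = -266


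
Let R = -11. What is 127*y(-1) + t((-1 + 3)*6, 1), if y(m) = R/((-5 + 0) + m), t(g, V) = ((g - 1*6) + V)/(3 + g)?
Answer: 2333/10 ≈ 233.30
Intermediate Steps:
t(g, V) = (-6 + V + g)/(3 + g) (t(g, V) = ((g - 6) + V)/(3 + g) = ((-6 + g) + V)/(3 + g) = (-6 + V + g)/(3 + g))
y(m) = -11/(-5 + m) (y(m) = -11/((-5 + 0) + m) = -11/(-5 + m))
127*y(-1) + t((-1 + 3)*6, 1) = 127*(-11/(-5 - 1)) + (-6 + 1 + (-1 + 3)*6)/(3 + (-1 + 3)*6) = 127*(-11/(-6)) + (-6 + 1 + 2*6)/(3 + 2*6) = 127*(-11*(-⅙)) + (-6 + 1 + 12)/(3 + 12) = 127*(11/6) + 7/15 = 1397/6 + (1/15)*7 = 1397/6 + 7/15 = 2333/10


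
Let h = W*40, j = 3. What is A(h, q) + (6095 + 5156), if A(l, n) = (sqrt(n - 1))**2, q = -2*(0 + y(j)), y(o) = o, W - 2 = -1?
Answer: 11244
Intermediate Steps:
W = 1 (W = 2 - 1 = 1)
q = -6 (q = -2*(0 + 3) = -2*3 = -6)
h = 40 (h = 1*40 = 40)
A(l, n) = -1 + n (A(l, n) = (sqrt(-1 + n))**2 = -1 + n)
A(h, q) + (6095 + 5156) = (-1 - 6) + (6095 + 5156) = -7 + 11251 = 11244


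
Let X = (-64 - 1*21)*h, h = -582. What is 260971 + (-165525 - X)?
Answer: 45976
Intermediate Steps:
X = 49470 (X = (-64 - 1*21)*(-582) = (-64 - 21)*(-582) = -85*(-582) = 49470)
260971 + (-165525 - X) = 260971 + (-165525 - 1*49470) = 260971 + (-165525 - 49470) = 260971 - 214995 = 45976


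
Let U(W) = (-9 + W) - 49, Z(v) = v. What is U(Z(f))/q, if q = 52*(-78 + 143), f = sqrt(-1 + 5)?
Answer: -14/845 ≈ -0.016568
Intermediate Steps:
f = 2 (f = sqrt(4) = 2)
U(W) = -58 + W
q = 3380 (q = 52*65 = 3380)
U(Z(f))/q = (-58 + 2)/3380 = -56*1/3380 = -14/845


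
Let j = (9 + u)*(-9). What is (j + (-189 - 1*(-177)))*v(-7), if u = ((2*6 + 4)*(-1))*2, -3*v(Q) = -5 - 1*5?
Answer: 650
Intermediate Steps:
v(Q) = 10/3 (v(Q) = -(-5 - 1*5)/3 = -(-5 - 5)/3 = -⅓*(-10) = 10/3)
u = -32 (u = ((12 + 4)*(-1))*2 = (16*(-1))*2 = -16*2 = -32)
j = 207 (j = (9 - 32)*(-9) = -23*(-9) = 207)
(j + (-189 - 1*(-177)))*v(-7) = (207 + (-189 - 1*(-177)))*(10/3) = (207 + (-189 + 177))*(10/3) = (207 - 12)*(10/3) = 195*(10/3) = 650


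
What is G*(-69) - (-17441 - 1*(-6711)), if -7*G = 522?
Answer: 111128/7 ≈ 15875.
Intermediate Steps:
G = -522/7 (G = -⅐*522 = -522/7 ≈ -74.571)
G*(-69) - (-17441 - 1*(-6711)) = -522/7*(-69) - (-17441 - 1*(-6711)) = 36018/7 - (-17441 + 6711) = 36018/7 - 1*(-10730) = 36018/7 + 10730 = 111128/7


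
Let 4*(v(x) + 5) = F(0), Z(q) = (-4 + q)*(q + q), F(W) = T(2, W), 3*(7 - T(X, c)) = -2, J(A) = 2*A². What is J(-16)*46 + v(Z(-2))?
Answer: 282587/12 ≈ 23549.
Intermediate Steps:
T(X, c) = 23/3 (T(X, c) = 7 - ⅓*(-2) = 7 + ⅔ = 23/3)
F(W) = 23/3
Z(q) = 2*q*(-4 + q) (Z(q) = (-4 + q)*(2*q) = 2*q*(-4 + q))
v(x) = -37/12 (v(x) = -5 + (¼)*(23/3) = -5 + 23/12 = -37/12)
J(-16)*46 + v(Z(-2)) = (2*(-16)²)*46 - 37/12 = (2*256)*46 - 37/12 = 512*46 - 37/12 = 23552 - 37/12 = 282587/12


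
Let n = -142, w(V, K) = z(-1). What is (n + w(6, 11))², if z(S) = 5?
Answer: 18769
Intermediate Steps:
w(V, K) = 5
(n + w(6, 11))² = (-142 + 5)² = (-137)² = 18769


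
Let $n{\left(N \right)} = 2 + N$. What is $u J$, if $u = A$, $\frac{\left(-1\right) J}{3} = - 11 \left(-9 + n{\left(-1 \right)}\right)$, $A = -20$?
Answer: $5280$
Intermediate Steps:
$J = -264$ ($J = - 3 \left(- 11 \left(-9 + \left(2 - 1\right)\right)\right) = - 3 \left(- 11 \left(-9 + 1\right)\right) = - 3 \left(\left(-11\right) \left(-8\right)\right) = \left(-3\right) 88 = -264$)
$u = -20$
$u J = \left(-20\right) \left(-264\right) = 5280$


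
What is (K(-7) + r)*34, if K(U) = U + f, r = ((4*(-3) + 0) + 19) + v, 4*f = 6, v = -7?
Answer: -187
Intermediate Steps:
f = 3/2 (f = (¼)*6 = 3/2 ≈ 1.5000)
r = 0 (r = ((4*(-3) + 0) + 19) - 7 = ((-12 + 0) + 19) - 7 = (-12 + 19) - 7 = 7 - 7 = 0)
K(U) = 3/2 + U (K(U) = U + 3/2 = 3/2 + U)
(K(-7) + r)*34 = ((3/2 - 7) + 0)*34 = (-11/2 + 0)*34 = -11/2*34 = -187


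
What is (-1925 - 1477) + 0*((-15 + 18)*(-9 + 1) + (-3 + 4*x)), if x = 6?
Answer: -3402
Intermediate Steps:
(-1925 - 1477) + 0*((-15 + 18)*(-9 + 1) + (-3 + 4*x)) = (-1925 - 1477) + 0*((-15 + 18)*(-9 + 1) + (-3 + 4*6)) = -3402 + 0*(3*(-8) + (-3 + 24)) = -3402 + 0*(-24 + 21) = -3402 + 0*(-3) = -3402 + 0 = -3402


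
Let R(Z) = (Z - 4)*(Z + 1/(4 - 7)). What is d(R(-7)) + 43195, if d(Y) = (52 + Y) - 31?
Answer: 129890/3 ≈ 43297.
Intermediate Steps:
R(Z) = (-4 + Z)*(-⅓ + Z) (R(Z) = (-4 + Z)*(Z + 1/(-3)) = (-4 + Z)*(Z - ⅓) = (-4 + Z)*(-⅓ + Z))
d(Y) = 21 + Y
d(R(-7)) + 43195 = (21 + (4/3 + (-7)² - 13/3*(-7))) + 43195 = (21 + (4/3 + 49 + 91/3)) + 43195 = (21 + 242/3) + 43195 = 305/3 + 43195 = 129890/3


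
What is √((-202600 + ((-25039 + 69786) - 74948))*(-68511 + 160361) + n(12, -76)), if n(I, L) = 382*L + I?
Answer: I*√21382800870 ≈ 1.4623e+5*I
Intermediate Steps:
n(I, L) = I + 382*L
√((-202600 + ((-25039 + 69786) - 74948))*(-68511 + 160361) + n(12, -76)) = √((-202600 + ((-25039 + 69786) - 74948))*(-68511 + 160361) + (12 + 382*(-76))) = √((-202600 + (44747 - 74948))*91850 + (12 - 29032)) = √((-202600 - 30201)*91850 - 29020) = √(-232801*91850 - 29020) = √(-21382771850 - 29020) = √(-21382800870) = I*√21382800870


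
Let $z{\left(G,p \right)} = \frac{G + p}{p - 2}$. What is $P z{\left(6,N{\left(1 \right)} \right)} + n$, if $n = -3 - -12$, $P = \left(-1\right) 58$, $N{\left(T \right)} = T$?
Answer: $415$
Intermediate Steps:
$P = -58$
$z{\left(G,p \right)} = \frac{G + p}{-2 + p}$
$n = 9$ ($n = -3 + 12 = 9$)
$P z{\left(6,N{\left(1 \right)} \right)} + n = - 58 \frac{6 + 1}{-2 + 1} + 9 = - 58 \frac{1}{-1} \cdot 7 + 9 = - 58 \left(\left(-1\right) 7\right) + 9 = \left(-58\right) \left(-7\right) + 9 = 406 + 9 = 415$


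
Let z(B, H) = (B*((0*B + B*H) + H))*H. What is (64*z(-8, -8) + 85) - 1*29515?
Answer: 199946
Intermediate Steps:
z(B, H) = B*H*(H + B*H) (z(B, H) = (B*((0 + B*H) + H))*H = (B*(B*H + H))*H = (B*(H + B*H))*H = B*H*(H + B*H))
(64*z(-8, -8) + 85) - 1*29515 = (64*(-8*(-8)²*(1 - 8)) + 85) - 1*29515 = (64*(-8*64*(-7)) + 85) - 29515 = (64*3584 + 85) - 29515 = (229376 + 85) - 29515 = 229461 - 29515 = 199946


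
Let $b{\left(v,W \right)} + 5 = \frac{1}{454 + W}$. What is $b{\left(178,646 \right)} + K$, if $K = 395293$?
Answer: $\frac{434816801}{1100} \approx 3.9529 \cdot 10^{5}$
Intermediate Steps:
$b{\left(v,W \right)} = -5 + \frac{1}{454 + W}$
$b{\left(178,646 \right)} + K = \frac{-2269 - 3230}{454 + 646} + 395293 = \frac{-2269 - 3230}{1100} + 395293 = \frac{1}{1100} \left(-5499\right) + 395293 = - \frac{5499}{1100} + 395293 = \frac{434816801}{1100}$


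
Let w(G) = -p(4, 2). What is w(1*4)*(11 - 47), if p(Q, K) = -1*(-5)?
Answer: 180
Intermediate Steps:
p(Q, K) = 5
w(G) = -5 (w(G) = -1*5 = -5)
w(1*4)*(11 - 47) = -5*(11 - 47) = -5*(-36) = 180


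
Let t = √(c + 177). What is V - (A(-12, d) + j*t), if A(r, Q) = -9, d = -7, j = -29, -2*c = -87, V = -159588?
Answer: -159579 + 609*√2/2 ≈ -1.5915e+5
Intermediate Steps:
c = 87/2 (c = -½*(-87) = 87/2 ≈ 43.500)
t = 21*√2/2 (t = √(87/2 + 177) = √(441/2) = 21*√2/2 ≈ 14.849)
V - (A(-12, d) + j*t) = -159588 - (-9 - 609*√2/2) = -159588 + (9 + 609*√2/2) = -159579 + 609*√2/2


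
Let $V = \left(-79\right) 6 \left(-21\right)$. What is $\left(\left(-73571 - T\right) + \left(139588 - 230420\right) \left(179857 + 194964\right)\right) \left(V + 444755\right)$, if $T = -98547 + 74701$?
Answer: $-15480927487513073$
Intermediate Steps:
$T = -23846$
$V = 9954$ ($V = \left(-474\right) \left(-21\right) = 9954$)
$\left(\left(-73571 - T\right) + \left(139588 - 230420\right) \left(179857 + 194964\right)\right) \left(V + 444755\right) = \left(\left(-73571 - -23846\right) + \left(139588 - 230420\right) \left(179857 + 194964\right)\right) \left(9954 + 444755\right) = \left(\left(-73571 + 23846\right) - 34045741072\right) 454709 = \left(-49725 - 34045741072\right) 454709 = \left(-34045790797\right) 454709 = -15480927487513073$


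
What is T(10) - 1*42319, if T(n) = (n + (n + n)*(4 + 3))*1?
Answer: -42169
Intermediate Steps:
T(n) = 15*n (T(n) = (n + (2*n)*7)*1 = (n + 14*n)*1 = (15*n)*1 = 15*n)
T(10) - 1*42319 = 15*10 - 1*42319 = 150 - 42319 = -42169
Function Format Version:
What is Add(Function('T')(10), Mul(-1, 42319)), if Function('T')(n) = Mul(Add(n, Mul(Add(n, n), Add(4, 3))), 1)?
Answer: -42169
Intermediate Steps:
Function('T')(n) = Mul(15, n) (Function('T')(n) = Mul(Add(n, Mul(Mul(2, n), 7)), 1) = Mul(Add(n, Mul(14, n)), 1) = Mul(Mul(15, n), 1) = Mul(15, n))
Add(Function('T')(10), Mul(-1, 42319)) = Add(Mul(15, 10), Mul(-1, 42319)) = Add(150, -42319) = -42169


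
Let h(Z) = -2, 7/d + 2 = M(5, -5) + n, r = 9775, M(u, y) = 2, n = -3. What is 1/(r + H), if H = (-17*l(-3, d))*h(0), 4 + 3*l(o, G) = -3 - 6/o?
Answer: 3/29155 ≈ 0.00010290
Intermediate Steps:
d = -7/3 (d = 7/(-2 + (2 - 3)) = 7/(-2 - 1) = 7/(-3) = 7*(-⅓) = -7/3 ≈ -2.3333)
l(o, G) = -7/3 - 2/o (l(o, G) = -4/3 + (-3 - 6/o)/3 = -4/3 + (-1 - 2/o) = -7/3 - 2/o)
H = -170/3 (H = -17*(-7/3 - 2/(-3))*(-2) = -17*(-7/3 - 2*(-⅓))*(-2) = -17*(-7/3 + ⅔)*(-2) = -17*(-5/3)*(-2) = (85/3)*(-2) = -170/3 ≈ -56.667)
1/(r + H) = 1/(9775 - 170/3) = 1/(29155/3) = 3/29155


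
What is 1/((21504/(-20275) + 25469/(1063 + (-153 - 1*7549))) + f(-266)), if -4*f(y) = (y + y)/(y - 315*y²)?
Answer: -22557496606950/110461647518767 ≈ -0.20421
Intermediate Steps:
f(y) = -y/(2*(y - 315*y²)) (f(y) = -(y + y)/(4*(y - 315*y²)) = -2*y/(4*(y - 315*y²)) = -y/(2*(y - 315*y²)))
1/((21504/(-20275) + 25469/(1063 + (-153 - 1*7549))) + f(-266)) = 1/((21504/(-20275) + 25469/(1063 + (-153 - 1*7549))) + 1/(2*(-1 + 315*(-266)))) = 1/((21504*(-1/20275) + 25469/(1063 + (-153 - 7549))) + 1/(2*(-1 - 83790))) = 1/((-21504/20275 + 25469/(1063 - 7702)) + (½)/(-83791)) = 1/((-21504/20275 + 25469/(-6639)) + (½)*(-1/83791)) = 1/((-21504/20275 + 25469*(-1/6639)) - 1/167582) = 1/((-21504/20275 - 25469/6639) - 1/167582) = 1/(-659149031/134605725 - 1/167582) = 1/(-110461647518767/22557496606950) = -22557496606950/110461647518767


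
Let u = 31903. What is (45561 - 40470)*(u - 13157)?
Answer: 95435886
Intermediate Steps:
(45561 - 40470)*(u - 13157) = (45561 - 40470)*(31903 - 13157) = 5091*18746 = 95435886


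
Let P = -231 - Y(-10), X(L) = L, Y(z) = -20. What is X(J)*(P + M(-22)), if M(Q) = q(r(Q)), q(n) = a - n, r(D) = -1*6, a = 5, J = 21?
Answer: -4200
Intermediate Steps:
r(D) = -6
P = -211 (P = -231 - 1*(-20) = -231 + 20 = -211)
q(n) = 5 - n
M(Q) = 11 (M(Q) = 5 - 1*(-6) = 5 + 6 = 11)
X(J)*(P + M(-22)) = 21*(-211 + 11) = 21*(-200) = -4200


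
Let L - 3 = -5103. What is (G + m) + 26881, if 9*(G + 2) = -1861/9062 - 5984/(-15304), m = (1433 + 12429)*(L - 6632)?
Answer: -2818806026693043/17335606 ≈ -1.6260e+8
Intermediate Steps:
L = -5100 (L = 3 - 5103 = -5100)
m = -162628984 (m = (1433 + 12429)*(-5100 - 6632) = 13862*(-11732) = -162628984)
G = -34313625/17335606 (G = -2 + (-1861/9062 - 5984/(-15304))/9 = -2 + (-1861*1/9062 - 5984*(-1/15304))/9 = -2 + (-1861/9062 + 748/1913)/9 = -2 + (⅑)*(3218283/17335606) = -2 + 357587/17335606 = -34313625/17335606 ≈ -1.9794)
(G + m) + 26881 = (-34313625/17335606 - 162628984) + 26881 = -2819272025117929/17335606 + 26881 = -2818806026693043/17335606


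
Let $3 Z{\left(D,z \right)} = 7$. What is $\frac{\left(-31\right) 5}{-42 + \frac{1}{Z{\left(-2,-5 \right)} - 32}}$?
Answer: $\frac{13795}{3741} \approx 3.6875$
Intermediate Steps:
$Z{\left(D,z \right)} = \frac{7}{3}$ ($Z{\left(D,z \right)} = \frac{1}{3} \cdot 7 = \frac{7}{3}$)
$\frac{\left(-31\right) 5}{-42 + \frac{1}{Z{\left(-2,-5 \right)} - 32}} = \frac{\left(-31\right) 5}{-42 + \frac{1}{\frac{7}{3} - 32}} = - \frac{155}{-42 + \frac{1}{- \frac{89}{3}}} = - \frac{155}{-42 - \frac{3}{89}} = - \frac{155}{- \frac{3741}{89}} = \left(-155\right) \left(- \frac{89}{3741}\right) = \frac{13795}{3741}$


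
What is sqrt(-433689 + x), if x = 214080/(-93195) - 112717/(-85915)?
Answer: I*sqrt(123572003929120282774530)/533789895 ≈ 658.55*I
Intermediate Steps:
x = -525868159/533789895 (x = 214080*(-1/93195) - 112717*(-1/85915) = -14272/6213 + 112717/85915 = -525868159/533789895 ≈ -0.98516)
sqrt(-433689 + x) = sqrt(-433689 - 525868159/533789895) = sqrt(-231499331640814/533789895) = I*sqrt(123572003929120282774530)/533789895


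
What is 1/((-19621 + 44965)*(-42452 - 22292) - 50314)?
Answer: -1/1640922250 ≈ -6.0941e-10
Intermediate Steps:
1/((-19621 + 44965)*(-42452 - 22292) - 50314) = 1/(25344*(-64744) - 50314) = 1/(-1640871936 - 50314) = 1/(-1640922250) = -1/1640922250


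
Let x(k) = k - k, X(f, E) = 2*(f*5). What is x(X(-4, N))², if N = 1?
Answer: 0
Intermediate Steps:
X(f, E) = 10*f (X(f, E) = 2*(5*f) = 10*f)
x(k) = 0
x(X(-4, N))² = 0² = 0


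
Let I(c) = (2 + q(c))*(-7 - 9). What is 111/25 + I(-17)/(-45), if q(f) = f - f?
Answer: 1159/225 ≈ 5.1511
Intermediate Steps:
q(f) = 0
I(c) = -32 (I(c) = (2 + 0)*(-7 - 9) = 2*(-16) = -32)
111/25 + I(-17)/(-45) = 111/25 - 32/(-45) = 111*(1/25) - 32*(-1/45) = 111/25 + 32/45 = 1159/225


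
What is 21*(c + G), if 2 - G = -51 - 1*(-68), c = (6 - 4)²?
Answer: -231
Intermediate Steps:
c = 4 (c = 2² = 4)
G = -15 (G = 2 - (-51 - 1*(-68)) = 2 - (-51 + 68) = 2 - 1*17 = 2 - 17 = -15)
21*(c + G) = 21*(4 - 15) = 21*(-11) = -231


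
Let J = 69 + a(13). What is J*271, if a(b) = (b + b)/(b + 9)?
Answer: 209212/11 ≈ 19019.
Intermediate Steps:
a(b) = 2*b/(9 + b) (a(b) = (2*b)/(9 + b) = 2*b/(9 + b))
J = 772/11 (J = 69 + 2*13/(9 + 13) = 69 + 2*13/22 = 69 + 2*13*(1/22) = 69 + 13/11 = 772/11 ≈ 70.182)
J*271 = (772/11)*271 = 209212/11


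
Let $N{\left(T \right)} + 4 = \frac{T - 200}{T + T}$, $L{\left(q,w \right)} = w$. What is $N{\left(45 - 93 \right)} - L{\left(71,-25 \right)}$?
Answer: $\frac{283}{12} \approx 23.583$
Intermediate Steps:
$N{\left(T \right)} = -4 + \frac{-200 + T}{2 T}$ ($N{\left(T \right)} = -4 + \frac{T - 200}{T + T} = -4 + \frac{-200 + T}{2 T}$)
$N{\left(45 - 93 \right)} - L{\left(71,-25 \right)} = \left(- \frac{7}{2} - \frac{100}{45 - 93}\right) - -25 = \left(- \frac{7}{2} - \frac{100}{-48}\right) + 25 = \left(- \frac{7}{2} - - \frac{25}{12}\right) + 25 = \left(- \frac{7}{2} + \frac{25}{12}\right) + 25 = - \frac{17}{12} + 25 = \frac{283}{12}$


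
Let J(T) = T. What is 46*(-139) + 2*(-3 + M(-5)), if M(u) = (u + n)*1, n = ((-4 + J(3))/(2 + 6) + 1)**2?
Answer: -205071/32 ≈ -6408.5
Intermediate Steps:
n = 49/64 (n = ((-4 + 3)/(2 + 6) + 1)**2 = (-1/8 + 1)**2 = (7/8)**2 = 49/64 ≈ 0.76563)
M(u) = 49/64 + u (M(u) = (u + 49/64)*1 = (49/64 + u)*1 = 49/64 + u)
46*(-139) + 2*(-3 + M(-5)) = 46*(-139) + 2*(-3 + (49/64 - 5)) = -6394 + 2*(-3 - 271/64) = -6394 + 2*(-463/64) = -6394 - 463/32 = -205071/32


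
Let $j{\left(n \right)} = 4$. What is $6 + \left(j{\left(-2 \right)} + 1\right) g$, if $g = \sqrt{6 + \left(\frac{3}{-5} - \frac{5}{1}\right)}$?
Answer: $6 + \sqrt{10} \approx 9.1623$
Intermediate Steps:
$g = \frac{\sqrt{10}}{5}$ ($g = \sqrt{6 + \left(3 \left(- \frac{1}{5}\right) - 5\right)} = \sqrt{6 - \frac{28}{5}} = \sqrt{\frac{2}{5}} = \frac{\sqrt{10}}{5} \approx 0.63246$)
$6 + \left(j{\left(-2 \right)} + 1\right) g = 6 + \left(4 + 1\right) \frac{\sqrt{10}}{5} = 6 + 5 \frac{\sqrt{10}}{5} = 6 + \sqrt{10}$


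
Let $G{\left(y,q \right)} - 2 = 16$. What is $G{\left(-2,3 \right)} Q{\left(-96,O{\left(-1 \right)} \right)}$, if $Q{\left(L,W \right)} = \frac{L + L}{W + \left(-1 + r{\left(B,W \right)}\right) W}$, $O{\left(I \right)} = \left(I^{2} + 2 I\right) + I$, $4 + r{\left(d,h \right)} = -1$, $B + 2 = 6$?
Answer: $- \frac{1728}{5} \approx -345.6$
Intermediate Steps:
$B = 4$ ($B = -2 + 6 = 4$)
$r{\left(d,h \right)} = -5$ ($r{\left(d,h \right)} = -4 - 1 = -5$)
$O{\left(I \right)} = I^{2} + 3 I$
$G{\left(y,q \right)} = 18$ ($G{\left(y,q \right)} = 2 + 16 = 18$)
$Q{\left(L,W \right)} = - \frac{2 L}{5 W}$ ($Q{\left(L,W \right)} = \frac{L + L}{W + \left(-1 - 5\right) W} = \frac{2 L}{W - 6 W} = \frac{2 L}{\left(-5\right) W} = 2 L \left(- \frac{1}{5 W}\right) = - \frac{2 L}{5 W}$)
$G{\left(-2,3 \right)} Q{\left(-96,O{\left(-1 \right)} \right)} = 18 \left(\left(- \frac{2}{5}\right) \left(-96\right) \frac{1}{\left(-1\right) \left(3 - 1\right)}\right) = 18 \left(\left(- \frac{2}{5}\right) \left(-96\right) \frac{1}{\left(-1\right) 2}\right) = 18 \left(\left(- \frac{2}{5}\right) \left(-96\right) \frac{1}{-2}\right) = 18 \left(\left(- \frac{2}{5}\right) \left(-96\right) \left(- \frac{1}{2}\right)\right) = 18 \left(- \frac{96}{5}\right) = - \frac{1728}{5}$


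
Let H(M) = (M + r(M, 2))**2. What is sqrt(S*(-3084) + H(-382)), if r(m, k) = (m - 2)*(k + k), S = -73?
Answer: 4*sqrt(243991) ≈ 1975.8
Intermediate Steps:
r(m, k) = 2*k*(-2 + m) (r(m, k) = (-2 + m)*(2*k) = 2*k*(-2 + m))
H(M) = (-8 + 5*M)**2 (H(M) = (M + 2*2*(-2 + M))**2 = (M + (-8 + 4*M))**2 = (-8 + 5*M)**2)
sqrt(S*(-3084) + H(-382)) = sqrt(-73*(-3084) + (-8 + 5*(-382))**2) = sqrt(225132 + (-8 - 1910)**2) = sqrt(225132 + (-1918)**2) = sqrt(225132 + 3678724) = sqrt(3903856) = 4*sqrt(243991)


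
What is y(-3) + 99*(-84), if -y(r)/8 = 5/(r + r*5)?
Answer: -74824/9 ≈ -8313.8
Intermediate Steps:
y(r) = -20/(3*r) (y(r) = -8*5/(r + r*5) = -8*5/(r + 5*r) = -8*5/(6*r) = -8*1/(6*r)*5 = -20/(3*r))
y(-3) + 99*(-84) = -20/3/(-3) + 99*(-84) = -20/3*(-⅓) - 8316 = 20/9 - 8316 = -74824/9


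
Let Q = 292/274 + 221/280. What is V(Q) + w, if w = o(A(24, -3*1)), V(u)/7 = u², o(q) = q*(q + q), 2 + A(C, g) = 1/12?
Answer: 59470189241/1891915200 ≈ 31.434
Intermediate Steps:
A(C, g) = -23/12 (A(C, g) = -2 + 1/12 = -23/12)
Q = 71157/38360 (Q = 292*(1/274) + 221*(1/280) = 146/137 + 221/280 = 71157/38360 ≈ 1.8550)
o(q) = 2*q² (o(q) = q*(2*q) = 2*q²)
V(u) = 7*u²
w = 529/72 (w = 2*(-23/12)² = 2*(529/144) = 529/72 ≈ 7.3472)
V(Q) + w = 7*(71157/38360)² + 529/72 = 7*(5063318649/1471489600) + 529/72 = 5063318649/210212800 + 529/72 = 59470189241/1891915200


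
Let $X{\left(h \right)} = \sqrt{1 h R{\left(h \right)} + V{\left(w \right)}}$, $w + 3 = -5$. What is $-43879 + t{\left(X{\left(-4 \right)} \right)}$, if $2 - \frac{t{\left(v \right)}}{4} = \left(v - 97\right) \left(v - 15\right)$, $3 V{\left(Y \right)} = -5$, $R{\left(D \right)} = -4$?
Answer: $- \frac{149245}{3} + \frac{448 \sqrt{129}}{3} \approx -48052.0$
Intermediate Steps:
$w = -8$ ($w = -3 - 5 = -8$)
$V{\left(Y \right)} = - \frac{5}{3}$ ($V{\left(Y \right)} = \frac{1}{3} \left(-5\right) = - \frac{5}{3}$)
$X{\left(h \right)} = \sqrt{- \frac{5}{3} - 4 h}$ ($X{\left(h \right)} = \sqrt{1 h \left(-4\right) - \frac{5}{3}} = \sqrt{h \left(-4\right) - \frac{5}{3}} = \sqrt{- 4 h - \frac{5}{3}} = \sqrt{- \frac{5}{3} - 4 h}$)
$t{\left(v \right)} = 8 - 4 \left(-97 + v\right) \left(-15 + v\right)$ ($t{\left(v \right)} = 8 - 4 \left(v - 97\right) \left(v - 15\right) = 8 - 4 \left(v - 97\right) \left(-15 + v\right) = 8 - 4 \left(-97 + v\right) \left(-15 + v\right)$)
$-43879 + t{\left(X{\left(-4 \right)} \right)} = -43879 - \left(5812 + \frac{172}{3} - \frac{448 \sqrt{-15 - -144}}{3}\right) = -43879 - \left(5812 + \frac{172}{3} - \frac{448 \sqrt{-15 + 144}}{3}\right) = -43879 - \left(5812 + \frac{172}{3} - \frac{448 \sqrt{129}}{3}\right) = -43879 - \left(\frac{17608}{3} - \frac{448 \sqrt{129}}{3}\right) = - \frac{149245}{3} + \frac{448 \sqrt{129}}{3}$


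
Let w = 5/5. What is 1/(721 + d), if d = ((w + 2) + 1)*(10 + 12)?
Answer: 1/809 ≈ 0.0012361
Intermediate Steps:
w = 1 (w = 5*(⅕) = 1)
d = 88 (d = ((1 + 2) + 1)*(10 + 12) = (3 + 1)*22 = 4*22 = 88)
1/(721 + d) = 1/(721 + 88) = 1/809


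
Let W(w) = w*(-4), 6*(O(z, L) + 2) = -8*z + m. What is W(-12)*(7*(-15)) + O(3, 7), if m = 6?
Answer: -5045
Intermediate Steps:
O(z, L) = -1 - 4*z/3 (O(z, L) = -2 + (-8*z + 6)/6 = -2 + (6 - 8*z)/6 = -2 + (1 - 4*z/3) = -1 - 4*z/3)
W(w) = -4*w
W(-12)*(7*(-15)) + O(3, 7) = (-4*(-12))*(7*(-15)) + (-1 - 4/3*3) = 48*(-105) + (-1 - 4) = -5040 - 5 = -5045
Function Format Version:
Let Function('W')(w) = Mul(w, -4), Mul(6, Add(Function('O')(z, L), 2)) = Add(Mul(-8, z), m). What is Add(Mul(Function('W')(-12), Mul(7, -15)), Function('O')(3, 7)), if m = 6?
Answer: -5045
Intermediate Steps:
Function('O')(z, L) = Add(-1, Mul(Rational(-4, 3), z)) (Function('O')(z, L) = Add(-2, Mul(Rational(1, 6), Add(Mul(-8, z), 6))) = Add(-2, Mul(Rational(1, 6), Add(6, Mul(-8, z)))) = Add(-2, Add(1, Mul(Rational(-4, 3), z))) = Add(-1, Mul(Rational(-4, 3), z)))
Function('W')(w) = Mul(-4, w)
Add(Mul(Function('W')(-12), Mul(7, -15)), Function('O')(3, 7)) = Add(Mul(Mul(-4, -12), Mul(7, -15)), Add(-1, Mul(Rational(-4, 3), 3))) = Add(Mul(48, -105), Add(-1, -4)) = Add(-5040, -5) = -5045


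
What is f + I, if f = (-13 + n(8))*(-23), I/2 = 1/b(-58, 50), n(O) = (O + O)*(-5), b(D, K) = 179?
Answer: 382883/179 ≈ 2139.0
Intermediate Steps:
n(O) = -10*O (n(O) = (2*O)*(-5) = -10*O)
I = 2/179 ≈ 0.011173
f = 2139 (f = (-13 - 10*8)*(-23) = (-13 - 80)*(-23) = -93*(-23) = 2139)
f + I = 2139 + 2/179 = 382883/179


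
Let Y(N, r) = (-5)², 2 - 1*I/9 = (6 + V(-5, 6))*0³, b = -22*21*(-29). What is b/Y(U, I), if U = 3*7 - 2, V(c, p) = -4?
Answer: 13398/25 ≈ 535.92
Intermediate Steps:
U = 19 (U = 21 - 2 = 19)
b = 13398 (b = -462*(-29) = 13398)
I = 18 (I = 18 - 9*(6 - 4)*0³ = 18 - 18*0 = 18 - 9*0 = 18 + 0 = 18)
Y(N, r) = 25
b/Y(U, I) = 13398/25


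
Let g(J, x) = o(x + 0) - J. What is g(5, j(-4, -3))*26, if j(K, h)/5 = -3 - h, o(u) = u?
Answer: -130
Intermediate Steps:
j(K, h) = -15 - 5*h (j(K, h) = 5*(-3 - h) = -15 - 5*h)
g(J, x) = x - J (g(J, x) = (x + 0) - J = x - J)
g(5, j(-4, -3))*26 = ((-15 - 5*(-3)) - 1*5)*26 = ((-15 + 15) - 5)*26 = (0 - 5)*26 = -5*26 = -130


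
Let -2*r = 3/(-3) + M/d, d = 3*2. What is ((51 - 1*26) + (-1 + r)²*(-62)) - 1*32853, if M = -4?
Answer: -590935/18 ≈ -32830.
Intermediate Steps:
d = 6
r = ⅚ (r = -(3/(-3) - 4/6)/2 = -(3*(-⅓) - 4*⅙)/2 = -(-1 - ⅔)/2 = -½*(-5/3) = ⅚ ≈ 0.83333)
((51 - 1*26) + (-1 + r)²*(-62)) - 1*32853 = ((51 - 1*26) + (-1 + ⅚)²*(-62)) - 1*32853 = ((51 - 26) + (-⅙)²*(-62)) - 32853 = (25 + (1/36)*(-62)) - 32853 = (25 - 31/18) - 32853 = 419/18 - 32853 = -590935/18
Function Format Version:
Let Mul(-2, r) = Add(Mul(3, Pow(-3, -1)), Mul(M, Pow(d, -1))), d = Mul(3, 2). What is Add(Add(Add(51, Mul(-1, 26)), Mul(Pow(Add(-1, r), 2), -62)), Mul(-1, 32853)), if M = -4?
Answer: Rational(-590935, 18) ≈ -32830.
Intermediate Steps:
d = 6
r = Rational(5, 6) (r = Mul(Rational(-1, 2), Add(Mul(3, Pow(-3, -1)), Mul(-4, Pow(6, -1)))) = Mul(Rational(-1, 2), Add(Mul(3, Rational(-1, 3)), Mul(-4, Rational(1, 6)))) = Mul(Rational(-1, 2), Add(-1, Rational(-2, 3))) = Mul(Rational(-1, 2), Rational(-5, 3)) = Rational(5, 6) ≈ 0.83333)
Add(Add(Add(51, Mul(-1, 26)), Mul(Pow(Add(-1, r), 2), -62)), Mul(-1, 32853)) = Add(Add(Add(51, Mul(-1, 26)), Mul(Pow(Add(-1, Rational(5, 6)), 2), -62)), Mul(-1, 32853)) = Add(Add(Add(51, -26), Mul(Pow(Rational(-1, 6), 2), -62)), -32853) = Add(Add(25, Mul(Rational(1, 36), -62)), -32853) = Add(Add(25, Rational(-31, 18)), -32853) = Add(Rational(419, 18), -32853) = Rational(-590935, 18)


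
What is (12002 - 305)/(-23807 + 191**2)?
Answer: 11697/12674 ≈ 0.92291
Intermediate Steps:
(12002 - 305)/(-23807 + 191**2) = 11697/(-23807 + 36481) = 11697/12674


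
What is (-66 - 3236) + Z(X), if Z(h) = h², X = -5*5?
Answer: -2677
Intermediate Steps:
X = -25
(-66 - 3236) + Z(X) = (-66 - 3236) + (-25)² = -3302 + 625 = -2677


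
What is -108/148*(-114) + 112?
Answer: 7222/37 ≈ 195.19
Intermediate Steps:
-108/148*(-114) + 112 = -108*1/148*(-114) + 112 = -27/37*(-114) + 112 = 3078/37 + 112 = 7222/37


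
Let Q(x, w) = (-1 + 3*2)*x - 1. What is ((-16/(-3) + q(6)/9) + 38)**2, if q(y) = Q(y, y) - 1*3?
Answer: 173056/81 ≈ 2136.5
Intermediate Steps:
Q(x, w) = -1 + 5*x (Q(x, w) = (-1 + 6)*x - 1 = 5*x - 1 = -1 + 5*x)
q(y) = -4 + 5*y (q(y) = (-1 + 5*y) - 1*3 = (-1 + 5*y) - 3 = -4 + 5*y)
((-16/(-3) + q(6)/9) + 38)**2 = ((-16/(-3) + (-4 + 5*6)/9) + 38)**2 = ((-16*(-1/3) + (-4 + 30)*(1/9)) + 38)**2 = ((16/3 + 26*(1/9)) + 38)**2 = ((16/3 + 26/9) + 38)**2 = (74/9 + 38)**2 = (416/9)**2 = 173056/81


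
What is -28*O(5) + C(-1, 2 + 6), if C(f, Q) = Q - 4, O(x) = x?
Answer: -136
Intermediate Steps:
C(f, Q) = -4 + Q
-28*O(5) + C(-1, 2 + 6) = -28*5 + (-4 + (2 + 6)) = -140 + (-4 + 8) = -140 + 4 = -136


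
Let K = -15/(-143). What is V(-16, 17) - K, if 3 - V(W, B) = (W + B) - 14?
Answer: 2273/143 ≈ 15.895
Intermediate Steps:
V(W, B) = 17 - B - W (V(W, B) = 3 - ((W + B) - 14) = 3 - ((B + W) - 14) = 3 - (-14 + B + W) = 3 + (14 - B - W) = 17 - B - W)
K = 15/143 (K = -15*(-1/143) = 15/143 ≈ 0.10490)
V(-16, 17) - K = (17 - 1*17 - 1*(-16)) - 1*15/143 = (17 - 17 + 16) - 15/143 = 16 - 15/143 = 2273/143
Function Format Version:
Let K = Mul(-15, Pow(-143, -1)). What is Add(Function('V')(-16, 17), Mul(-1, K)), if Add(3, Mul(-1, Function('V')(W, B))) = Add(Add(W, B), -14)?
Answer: Rational(2273, 143) ≈ 15.895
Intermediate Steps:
Function('V')(W, B) = Add(17, Mul(-1, B), Mul(-1, W)) (Function('V')(W, B) = Add(3, Mul(-1, Add(Add(W, B), -14))) = Add(3, Mul(-1, Add(Add(B, W), -14))) = Add(3, Mul(-1, Add(-14, B, W))) = Add(3, Add(14, Mul(-1, B), Mul(-1, W))) = Add(17, Mul(-1, B), Mul(-1, W)))
K = Rational(15, 143) (K = Mul(-15, Rational(-1, 143)) = Rational(15, 143) ≈ 0.10490)
Add(Function('V')(-16, 17), Mul(-1, K)) = Add(Add(17, Mul(-1, 17), Mul(-1, -16)), Mul(-1, Rational(15, 143))) = Add(Add(17, -17, 16), Rational(-15, 143)) = Add(16, Rational(-15, 143)) = Rational(2273, 143)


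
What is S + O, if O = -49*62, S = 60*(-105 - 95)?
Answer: -15038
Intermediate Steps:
S = -12000 (S = 60*(-200) = -12000)
O = -3038
S + O = -12000 - 3038 = -15038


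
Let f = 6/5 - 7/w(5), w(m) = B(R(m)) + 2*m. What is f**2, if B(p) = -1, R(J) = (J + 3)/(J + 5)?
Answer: 361/2025 ≈ 0.17827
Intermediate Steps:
R(J) = (3 + J)/(5 + J)
w(m) = -1 + 2*m
f = 19/45 (f = 6/5 - 7/(-1 + 2*5) = 6*(1/5) - 7/(-1 + 10) = 6/5 - 7/9 = 19/45 ≈ 0.42222)
f**2 = (19/45)**2 = 361/2025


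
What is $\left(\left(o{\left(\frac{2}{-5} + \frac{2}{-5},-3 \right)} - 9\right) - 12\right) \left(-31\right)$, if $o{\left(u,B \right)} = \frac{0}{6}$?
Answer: $651$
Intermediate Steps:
$o{\left(u,B \right)} = 0$ ($o{\left(u,B \right)} = 0 \cdot \frac{1}{6} = 0$)
$\left(\left(o{\left(\frac{2}{-5} + \frac{2}{-5},-3 \right)} - 9\right) - 12\right) \left(-31\right) = \left(\left(0 - 9\right) - 12\right) \left(-31\right) = \left(-9 - 12\right) \left(-31\right) = \left(-21\right) \left(-31\right) = 651$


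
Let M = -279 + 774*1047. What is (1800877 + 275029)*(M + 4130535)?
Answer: 10256291764404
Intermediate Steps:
M = 810099 (M = -279 + 810378 = 810099)
(1800877 + 275029)*(M + 4130535) = (1800877 + 275029)*(810099 + 4130535) = 2075906*4940634 = 10256291764404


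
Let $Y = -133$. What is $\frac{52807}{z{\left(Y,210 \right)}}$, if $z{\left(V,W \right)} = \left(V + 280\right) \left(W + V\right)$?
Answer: $\frac{52807}{11319} \approx 4.6653$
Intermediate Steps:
$z{\left(V,W \right)} = \left(280 + V\right) \left(V + W\right)$
$\frac{52807}{z{\left(Y,210 \right)}} = \frac{52807}{\left(-133\right)^{2} + 280 \left(-133\right) + 280 \cdot 210 - 27930} = \frac{52807}{17689 - 37240 + 58800 - 27930} = \frac{52807}{11319}$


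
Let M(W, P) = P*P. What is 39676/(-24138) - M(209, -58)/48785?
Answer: -1008396946/588786165 ≈ -1.7127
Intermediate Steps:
M(W, P) = P²
39676/(-24138) - M(209, -58)/48785 = 39676/(-24138) - 1*(-58)²/48785 = 39676*(-1/24138) - 1*3364*(1/48785) = -19838/12069 - 3364*1/48785 = -19838/12069 - 3364/48785 = -1008396946/588786165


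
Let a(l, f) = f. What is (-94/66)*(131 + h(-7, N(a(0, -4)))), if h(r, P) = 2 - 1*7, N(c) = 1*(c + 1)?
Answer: -1974/11 ≈ -179.45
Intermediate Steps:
N(c) = 1 + c (N(c) = 1*(1 + c) = 1 + c)
h(r, P) = -5 (h(r, P) = 2 - 7 = -5)
(-94/66)*(131 + h(-7, N(a(0, -4)))) = (-94/66)*(131 - 5) = -94*1/66*126 = -47/33*126 = -1974/11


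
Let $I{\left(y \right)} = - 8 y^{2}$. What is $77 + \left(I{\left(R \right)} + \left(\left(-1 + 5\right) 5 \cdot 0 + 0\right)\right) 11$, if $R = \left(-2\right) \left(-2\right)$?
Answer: $-1331$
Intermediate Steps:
$R = 4$
$77 + \left(I{\left(R \right)} + \left(\left(-1 + 5\right) 5 \cdot 0 + 0\right)\right) 11 = 77 + \left(- 8 \cdot 4^{2} + \left(\left(-1 + 5\right) 5 \cdot 0 + 0\right)\right) 11 = 77 + \left(\left(-8\right) 16 + \left(4 \cdot 5 \cdot 0 + 0\right)\right) 11 = 77 + \left(-128 + \left(20 \cdot 0 + 0\right)\right) 11 = 77 + \left(-128 + \left(0 + 0\right)\right) 11 = 77 + \left(-128 + 0\right) 11 = 77 - 1408 = -1331$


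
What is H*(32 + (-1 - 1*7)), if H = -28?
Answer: -672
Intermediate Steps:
H*(32 + (-1 - 1*7)) = -28*(32 + (-1 - 1*7)) = -28*(32 + (-1 - 7)) = -28*(32 - 8) = -28*24 = -672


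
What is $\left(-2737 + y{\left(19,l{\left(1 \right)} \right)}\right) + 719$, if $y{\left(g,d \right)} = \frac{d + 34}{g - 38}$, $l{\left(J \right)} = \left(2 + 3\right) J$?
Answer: $- \frac{38381}{19} \approx -2020.1$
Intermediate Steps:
$l{\left(J \right)} = 5 J$
$y{\left(g,d \right)} = \frac{34 + d}{-38 + g}$
$\left(-2737 + y{\left(19,l{\left(1 \right)} \right)}\right) + 719 = \left(-2737 + \frac{34 + 5 \cdot 1}{-38 + 19}\right) + 719 = \left(-2737 + \frac{34 + 5}{-19}\right) + 719 = \left(-2737 - \frac{39}{19}\right) + 719 = - \frac{52042}{19} + 719 = - \frac{38381}{19}$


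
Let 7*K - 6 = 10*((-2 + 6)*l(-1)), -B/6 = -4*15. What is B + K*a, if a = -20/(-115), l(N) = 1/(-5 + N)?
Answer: 173872/483 ≈ 359.98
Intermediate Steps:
a = 4/23 (a = -20*(-1/115) = 4/23 ≈ 0.17391)
B = 360 (B = -(-24)*15 = -6*(-60) = 360)
K = -2/21 (K = 6/7 + (10*((-2 + 6)/(-5 - 1)))/7 = 6/7 + (10*(4/(-6)))/7 = 6/7 + (10*(4*(-1/6)))/7 = 6/7 + (10*(-2/3))/7 = 6/7 + (1/7)*(-20/3) = 6/7 - 20/21 = -2/21 ≈ -0.095238)
B + K*a = 360 - 2/21*4/23 = 360 - 8/483 = 173872/483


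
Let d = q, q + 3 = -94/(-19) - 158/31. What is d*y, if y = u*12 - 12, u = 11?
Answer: -222600/589 ≈ -377.93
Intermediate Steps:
q = -1855/589 (q = -3 + (-94/(-19) - 158/31) = -3 + (-94*(-1/19) - 158*1/31) = -3 + (94/19 - 158/31) = -3 - 88/589 = -1855/589 ≈ -3.1494)
d = -1855/589 ≈ -3.1494
y = 120 (y = 11*12 - 12 = 132 - 12 = 120)
d*y = -1855/589*120 = -222600/589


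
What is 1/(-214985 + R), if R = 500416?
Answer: 1/285431 ≈ 3.5035e-6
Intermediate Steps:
1/(-214985 + R) = 1/(-214985 + 500416) = 1/285431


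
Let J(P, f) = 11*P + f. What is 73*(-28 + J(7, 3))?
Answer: 3796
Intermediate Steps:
J(P, f) = f + 11*P
73*(-28 + J(7, 3)) = 73*(-28 + (3 + 11*7)) = 73*(-28 + (3 + 77)) = 73*(-28 + 80) = 73*52 = 3796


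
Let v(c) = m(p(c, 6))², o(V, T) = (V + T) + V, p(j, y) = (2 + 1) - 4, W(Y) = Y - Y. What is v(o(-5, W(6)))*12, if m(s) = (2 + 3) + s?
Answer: 192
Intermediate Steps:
W(Y) = 0
p(j, y) = -1 (p(j, y) = 3 - 4 = -1)
o(V, T) = T + 2*V (o(V, T) = (T + V) + V = T + 2*V)
m(s) = 5 + s
v(c) = 16 (v(c) = (5 - 1)² = 4² = 16)
v(o(-5, W(6)))*12 = 16*12 = 192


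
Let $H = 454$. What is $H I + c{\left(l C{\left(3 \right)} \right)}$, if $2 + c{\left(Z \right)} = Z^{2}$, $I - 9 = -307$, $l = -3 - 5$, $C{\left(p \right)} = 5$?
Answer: $-133694$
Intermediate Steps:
$l = -8$
$I = -298$ ($I = 9 - 307 = -298$)
$c{\left(Z \right)} = -2 + Z^{2}$
$H I + c{\left(l C{\left(3 \right)} \right)} = 454 \left(-298\right) - \left(2 - \left(\left(-8\right) 5\right)^{2}\right) = -135292 - \left(2 - \left(-40\right)^{2}\right) = -135292 + \left(-2 + 1600\right) = -135292 + 1598 = -133694$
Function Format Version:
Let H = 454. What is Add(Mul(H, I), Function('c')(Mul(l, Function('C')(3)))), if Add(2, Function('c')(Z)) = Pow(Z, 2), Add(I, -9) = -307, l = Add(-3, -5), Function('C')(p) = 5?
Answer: -133694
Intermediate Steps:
l = -8
I = -298 (I = Add(9, -307) = -298)
Function('c')(Z) = Add(-2, Pow(Z, 2))
Add(Mul(H, I), Function('c')(Mul(l, Function('C')(3)))) = Add(Mul(454, -298), Add(-2, Pow(Mul(-8, 5), 2))) = Add(-135292, Add(-2, Pow(-40, 2))) = Add(-135292, Add(-2, 1600)) = Add(-135292, 1598) = -133694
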